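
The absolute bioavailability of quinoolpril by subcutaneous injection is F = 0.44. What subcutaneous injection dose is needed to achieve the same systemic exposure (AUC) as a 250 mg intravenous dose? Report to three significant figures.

For equal systemic exposure: F × D_ev = D_iv
D_ev = D_iv / F = 250 / 0.44 = 568.182 mg

D_subcutaneous = 568 mg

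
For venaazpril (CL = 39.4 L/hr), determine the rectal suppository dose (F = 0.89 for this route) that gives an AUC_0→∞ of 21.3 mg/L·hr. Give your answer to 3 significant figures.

Dose = CL × AUC_0→∞ / F
     = 39.4 × 21.3 / 0.89 = 942.944 mg

Dose = 943 mg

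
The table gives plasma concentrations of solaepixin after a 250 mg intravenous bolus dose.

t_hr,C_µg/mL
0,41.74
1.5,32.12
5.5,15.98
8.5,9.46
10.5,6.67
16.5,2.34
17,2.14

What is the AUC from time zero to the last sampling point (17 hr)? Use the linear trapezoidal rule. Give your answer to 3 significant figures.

AUC = 234 µg/mL·hr

Trapezoidal AUC_0→17:
  [0→1.5]: (41.74+32.12)/2 × 1.5 = 55.395
  [1.5→5.5]: (32.12+15.98)/2 × 4 = 96.2
  [5.5→8.5]: (15.98+9.46)/2 × 3 = 38.16
  [8.5→10.5]: (9.46+6.67)/2 × 2 = 16.13
  [10.5→16.5]: (6.67+2.34)/2 × 6 = 27.03
  [16.5→17]: (2.34+2.14)/2 × 0.5 = 1.12
  Sum = 234.035 µg/mL·hr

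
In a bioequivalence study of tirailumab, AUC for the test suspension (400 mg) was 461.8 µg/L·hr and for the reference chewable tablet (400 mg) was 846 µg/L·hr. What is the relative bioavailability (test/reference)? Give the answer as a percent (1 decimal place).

F_rel = 54.6%

F_rel = (AUC_test/D_test) / (AUC_ref/D_ref)
      = (461.8/400) / (846/400)
      = 1.1545 / 2.115 = 0.5459 = 54.59%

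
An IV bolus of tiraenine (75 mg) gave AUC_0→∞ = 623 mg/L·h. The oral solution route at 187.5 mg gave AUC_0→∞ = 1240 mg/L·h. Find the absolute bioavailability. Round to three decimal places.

F = 0.796

F = (AUC_ev / D_ev) / (AUC_iv / D_iv)
  = (1240/187.5) / (623/75)
  = 6.61333 / 8.30667 = 0.7961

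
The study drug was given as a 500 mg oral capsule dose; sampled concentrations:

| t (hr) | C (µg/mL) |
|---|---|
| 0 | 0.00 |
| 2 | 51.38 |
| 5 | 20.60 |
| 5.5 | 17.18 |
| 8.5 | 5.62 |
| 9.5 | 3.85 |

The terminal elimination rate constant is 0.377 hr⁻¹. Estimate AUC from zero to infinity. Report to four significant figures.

AUC = 217.9 µg/mL·hr

Trapezoidal AUC_0→9.5:
  [0→2]: (0.00+51.38)/2 × 2 = 51.38
  [2→5]: (51.38+20.60)/2 × 3 = 107.97
  [5→5.5]: (20.60+17.18)/2 × 0.5 = 9.445
  [5.5→8.5]: (17.18+5.62)/2 × 3 = 34.2
  [8.5→9.5]: (5.62+3.85)/2 × 1 = 4.735
  Sum = 207.73 µg/mL·hr
Extrapolated tail: C_last / k_e = 3.85 / 0.377 = 10.212
AUC_0→∞ = 207.73 + 10.212 = 217.942 µg/mL·hr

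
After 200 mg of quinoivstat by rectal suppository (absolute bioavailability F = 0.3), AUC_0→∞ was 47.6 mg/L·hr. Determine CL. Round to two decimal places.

CL = F × Dose / AUC_0→∞
   = 0.3 × 200 / 47.6 = 1.2605 L/hr

CL = 1.26 L/hr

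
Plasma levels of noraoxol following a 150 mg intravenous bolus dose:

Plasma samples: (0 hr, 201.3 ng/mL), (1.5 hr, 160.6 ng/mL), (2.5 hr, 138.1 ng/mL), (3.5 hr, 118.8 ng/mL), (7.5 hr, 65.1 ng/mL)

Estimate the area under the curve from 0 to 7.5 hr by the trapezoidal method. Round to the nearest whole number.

AUC = 917 ng/mL·hr

Trapezoidal AUC_0→7.5:
  [0→1.5]: (201.3+160.6)/2 × 1.5 = 271.425
  [1.5→2.5]: (160.6+138.1)/2 × 1 = 149.35
  [2.5→3.5]: (138.1+118.8)/2 × 1 = 128.45
  [3.5→7.5]: (118.8+65.1)/2 × 4 = 367.8
  Sum = 917.025 ng/mL·hr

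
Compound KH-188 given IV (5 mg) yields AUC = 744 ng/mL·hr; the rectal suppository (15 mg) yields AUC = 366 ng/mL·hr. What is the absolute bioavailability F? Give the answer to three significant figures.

F = (AUC_ev / D_ev) / (AUC_iv / D_iv)
  = (366/15) / (744/5)
  = 24.4 / 148.8 = 0.1640

F = 0.164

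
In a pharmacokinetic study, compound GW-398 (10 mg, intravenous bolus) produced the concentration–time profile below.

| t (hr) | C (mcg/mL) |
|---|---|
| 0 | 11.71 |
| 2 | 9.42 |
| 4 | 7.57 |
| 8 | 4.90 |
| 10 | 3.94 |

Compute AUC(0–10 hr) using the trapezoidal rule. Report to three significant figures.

Trapezoidal AUC_0→10:
  [0→2]: (11.71+9.42)/2 × 2 = 21.13
  [2→4]: (9.42+7.57)/2 × 2 = 16.99
  [4→8]: (7.57+4.90)/2 × 4 = 24.94
  [8→10]: (4.90+3.94)/2 × 2 = 8.84
  Sum = 71.9 mcg/mL·hr

AUC = 71.9 mcg/mL·hr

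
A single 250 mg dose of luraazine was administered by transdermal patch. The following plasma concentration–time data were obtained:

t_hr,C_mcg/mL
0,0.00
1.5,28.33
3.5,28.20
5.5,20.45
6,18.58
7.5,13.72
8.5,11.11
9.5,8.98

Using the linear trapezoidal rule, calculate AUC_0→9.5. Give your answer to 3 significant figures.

Trapezoidal AUC_0→9.5:
  [0→1.5]: (0.00+28.33)/2 × 1.5 = 21.2475
  [1.5→3.5]: (28.33+28.20)/2 × 2 = 56.53
  [3.5→5.5]: (28.20+20.45)/2 × 2 = 48.65
  [5.5→6]: (20.45+18.58)/2 × 0.5 = 9.7575
  [6→7.5]: (18.58+13.72)/2 × 1.5 = 24.225
  [7.5→8.5]: (13.72+11.11)/2 × 1 = 12.415
  [8.5→9.5]: (11.11+8.98)/2 × 1 = 10.045
  Sum = 182.87 mcg/mL·hr

AUC = 183 mcg/mL·hr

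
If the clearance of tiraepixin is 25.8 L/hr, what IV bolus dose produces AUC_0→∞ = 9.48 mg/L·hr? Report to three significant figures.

Dose = 245 mg

Dose_iv = CL × AUC_0→∞
     = 25.8 × 9.48 = 244.584 mg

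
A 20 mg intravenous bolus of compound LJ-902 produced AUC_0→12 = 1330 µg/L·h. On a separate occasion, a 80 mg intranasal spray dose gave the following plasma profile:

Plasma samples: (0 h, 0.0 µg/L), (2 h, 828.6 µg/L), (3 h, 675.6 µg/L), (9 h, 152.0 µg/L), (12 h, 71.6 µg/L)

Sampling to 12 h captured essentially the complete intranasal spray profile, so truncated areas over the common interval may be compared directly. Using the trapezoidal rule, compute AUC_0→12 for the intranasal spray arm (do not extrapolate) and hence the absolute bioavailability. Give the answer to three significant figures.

Trapezoidal AUC_0→12 (intranasal spray):
  [0→2]: (0.0+828.6)/2 × 2 = 828.6
  [2→3]: (828.6+675.6)/2 × 1 = 752.1
  [3→9]: (675.6+152.0)/2 × 6 = 2482.8
  [9→12]: (152.0+71.6)/2 × 3 = 335.4
  Sum = 4398.9 µg/L·h
F = (AUC_ev/D_ev)/(AUC_iv/D_iv) = (4398.9/80)/(1330/20) = 54.98625/66.5 = 0.8269

F = 0.827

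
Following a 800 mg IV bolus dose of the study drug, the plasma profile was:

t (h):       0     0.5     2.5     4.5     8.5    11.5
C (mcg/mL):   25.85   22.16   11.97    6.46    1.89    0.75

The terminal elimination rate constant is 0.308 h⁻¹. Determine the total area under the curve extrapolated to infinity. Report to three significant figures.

AUC = 87.7 mcg/mL·h

Trapezoidal AUC_0→11.5:
  [0→0.5]: (25.85+22.16)/2 × 0.5 = 12.0025
  [0.5→2.5]: (22.16+11.97)/2 × 2 = 34.13
  [2.5→4.5]: (11.97+6.46)/2 × 2 = 18.43
  [4.5→8.5]: (6.46+1.89)/2 × 4 = 16.7
  [8.5→11.5]: (1.89+0.75)/2 × 3 = 3.96
  Sum = 85.2225 mcg/mL·h
Extrapolated tail: C_last / k_e = 0.75 / 0.308 = 2.435
AUC_0→∞ = 85.2225 + 2.435 = 87.6575 mcg/mL·h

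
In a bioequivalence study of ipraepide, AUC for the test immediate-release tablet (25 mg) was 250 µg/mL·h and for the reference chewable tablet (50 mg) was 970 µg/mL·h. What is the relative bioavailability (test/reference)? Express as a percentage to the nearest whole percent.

F_rel = 52%

F_rel = (AUC_test/D_test) / (AUC_ref/D_ref)
      = (250/25) / (970/50)
      = 10 / 19.4 = 0.5155 = 51.55%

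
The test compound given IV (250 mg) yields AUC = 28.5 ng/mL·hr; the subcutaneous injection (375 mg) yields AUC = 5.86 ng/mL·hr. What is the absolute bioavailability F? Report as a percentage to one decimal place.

F = (AUC_ev / D_ev) / (AUC_iv / D_iv)
  = (5.86/375) / (28.5/250)
  = 0.0156267 / 0.114 = 0.1371
  = 13.71%

F = 13.7%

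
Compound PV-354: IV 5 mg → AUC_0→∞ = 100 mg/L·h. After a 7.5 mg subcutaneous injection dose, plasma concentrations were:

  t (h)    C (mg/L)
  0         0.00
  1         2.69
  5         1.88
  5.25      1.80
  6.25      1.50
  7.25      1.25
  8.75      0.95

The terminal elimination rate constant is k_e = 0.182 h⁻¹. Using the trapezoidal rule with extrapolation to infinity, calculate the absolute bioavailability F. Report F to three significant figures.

Trapezoidal AUC_0→8.75 (subcutaneous injection):
  [0→1]: (0.00+2.69)/2 × 1 = 1.345
  [1→5]: (2.69+1.88)/2 × 4 = 9.14
  [5→5.25]: (1.88+1.80)/2 × 0.25 = 0.46
  [5.25→6.25]: (1.80+1.50)/2 × 1 = 1.65
  [6.25→7.25]: (1.50+1.25)/2 × 1 = 1.375
  [7.25→8.75]: (1.25+0.95)/2 × 1.5 = 1.65
  Sum = 15.62 mg/L·h
Tail: C_last/k_e = 0.95/0.182 = 5.220
AUC_0→∞ (subcutaneous injection) = 15.62 + 5.220 = 20.84 mg/L·h
F = (AUC_ev/D_ev)/(AUC_iv/D_iv) = (20.84/7.5)/(100/5) = 2.77867/20 = 0.1389

F = 0.139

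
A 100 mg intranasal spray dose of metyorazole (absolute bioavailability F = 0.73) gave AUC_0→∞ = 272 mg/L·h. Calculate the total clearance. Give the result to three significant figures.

CL = 0.268 L/h

CL = F × Dose / AUC_0→∞
   = 0.73 × 100 / 272 = 0.268382 L/h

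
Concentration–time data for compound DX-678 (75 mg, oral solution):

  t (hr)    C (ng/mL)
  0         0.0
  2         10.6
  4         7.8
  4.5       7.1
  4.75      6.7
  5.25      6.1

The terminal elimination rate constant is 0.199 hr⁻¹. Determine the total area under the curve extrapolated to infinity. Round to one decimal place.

AUC = 68.3 ng/mL·hr

Trapezoidal AUC_0→5.25:
  [0→2]: (0.0+10.6)/2 × 2 = 10.6
  [2→4]: (10.6+7.8)/2 × 2 = 18.4
  [4→4.5]: (7.8+7.1)/2 × 0.5 = 3.725
  [4.5→4.75]: (7.1+6.7)/2 × 0.25 = 1.725
  [4.75→5.25]: (6.7+6.1)/2 × 0.5 = 3.2
  Sum = 37.65 ng/mL·hr
Extrapolated tail: C_last / k_e = 6.1 / 0.199 = 30.653
AUC_0→∞ = 37.65 + 30.653 = 68.303 ng/mL·hr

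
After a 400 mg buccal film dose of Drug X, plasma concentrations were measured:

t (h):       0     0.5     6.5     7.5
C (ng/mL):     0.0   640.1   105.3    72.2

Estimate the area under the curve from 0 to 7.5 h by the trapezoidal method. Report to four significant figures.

Trapezoidal AUC_0→7.5:
  [0→0.5]: (0.0+640.1)/2 × 0.5 = 160.025
  [0.5→6.5]: (640.1+105.3)/2 × 6 = 2236.2
  [6.5→7.5]: (105.3+72.2)/2 × 1 = 88.75
  Sum = 2484.975 ng/mL·h

AUC = 2485 ng/mL·h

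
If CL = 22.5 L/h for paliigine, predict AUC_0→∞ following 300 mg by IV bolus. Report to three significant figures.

AUC_0→∞ = Dose_iv / CL
        = 300 / 22.5 = 13.3333 mg/L·h

AUC = 13.3 mg/L·h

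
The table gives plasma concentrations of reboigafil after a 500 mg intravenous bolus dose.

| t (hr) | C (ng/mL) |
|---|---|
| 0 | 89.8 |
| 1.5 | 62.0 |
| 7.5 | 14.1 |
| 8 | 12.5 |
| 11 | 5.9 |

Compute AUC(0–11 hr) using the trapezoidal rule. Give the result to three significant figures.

AUC = 376 ng/mL·hr

Trapezoidal AUC_0→11:
  [0→1.5]: (89.8+62.0)/2 × 1.5 = 113.85
  [1.5→7.5]: (62.0+14.1)/2 × 6 = 228.3
  [7.5→8]: (14.1+12.5)/2 × 0.5 = 6.65
  [8→11]: (12.5+5.9)/2 × 3 = 27.6
  Sum = 376.4 ng/mL·hr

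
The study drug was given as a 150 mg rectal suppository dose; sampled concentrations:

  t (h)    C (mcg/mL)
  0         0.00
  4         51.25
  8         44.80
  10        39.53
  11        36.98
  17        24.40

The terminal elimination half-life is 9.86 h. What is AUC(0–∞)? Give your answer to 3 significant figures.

AUC = 948 mcg/mL·h

Trapezoidal AUC_0→17:
  [0→4]: (0.00+51.25)/2 × 4 = 102.5
  [4→8]: (51.25+44.80)/2 × 4 = 192.1
  [8→10]: (44.80+39.53)/2 × 2 = 84.33
  [10→11]: (39.53+36.98)/2 × 1 = 38.255
  [11→17]: (36.98+24.40)/2 × 6 = 184.14
  Sum = 601.325 mcg/mL·h
k_e = ln2 / t½ = 0.693147 / 9.86 = 0.0703 h^-1
Extrapolated tail: C_last / k_e = 24.40 / 0.0703 = 347.084
AUC_0→∞ = 601.325 + 347.084 = 948.409 mcg/mL·h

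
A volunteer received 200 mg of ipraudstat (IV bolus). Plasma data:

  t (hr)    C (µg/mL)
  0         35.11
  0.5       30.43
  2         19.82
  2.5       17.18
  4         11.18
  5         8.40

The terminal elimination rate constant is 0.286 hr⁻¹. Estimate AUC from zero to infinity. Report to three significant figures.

AUC = 124 µg/mL·hr

Trapezoidal AUC_0→5:
  [0→0.5]: (35.11+30.43)/2 × 0.5 = 16.385
  [0.5→2]: (30.43+19.82)/2 × 1.5 = 37.6875
  [2→2.5]: (19.82+17.18)/2 × 0.5 = 9.25
  [2.5→4]: (17.18+11.18)/2 × 1.5 = 21.27
  [4→5]: (11.18+8.40)/2 × 1 = 9.79
  Sum = 94.3825 µg/mL·hr
Extrapolated tail: C_last / k_e = 8.40 / 0.286 = 29.371
AUC_0→∞ = 94.3825 + 29.371 = 123.7535 µg/mL·hr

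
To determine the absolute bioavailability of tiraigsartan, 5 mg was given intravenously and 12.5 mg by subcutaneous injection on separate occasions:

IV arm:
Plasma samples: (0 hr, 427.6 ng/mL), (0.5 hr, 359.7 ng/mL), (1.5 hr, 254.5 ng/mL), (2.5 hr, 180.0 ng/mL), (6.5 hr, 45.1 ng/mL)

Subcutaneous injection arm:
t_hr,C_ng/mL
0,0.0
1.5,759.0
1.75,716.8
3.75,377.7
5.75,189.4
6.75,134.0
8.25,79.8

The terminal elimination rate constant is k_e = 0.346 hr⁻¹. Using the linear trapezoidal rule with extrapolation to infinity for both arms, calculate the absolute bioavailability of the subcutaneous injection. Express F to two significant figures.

Trapezoidal AUC_0→6.5 (IV):
  [0→0.5]: (427.6+359.7)/2 × 0.5 = 196.825
  [0.5→1.5]: (359.7+254.5)/2 × 1 = 307.1
  [1.5→2.5]: (254.5+180.0)/2 × 1 = 217.25
  [2.5→6.5]: (180.0+45.1)/2 × 4 = 450.2
  Sum = 1171.375 ng/mL·hr
IV tail: 45.1/0.346 = 130.347; AUC_iv,0→∞ = 1171.375 + 130.347 = 1301.722 ng/mL·hr
Trapezoidal AUC_0→8.25 (subcutaneous injection):
  [0→1.5]: (0.0+759.0)/2 × 1.5 = 569.25
  [1.5→1.75]: (759.0+716.8)/2 × 0.25 = 184.475
  [1.75→3.75]: (716.8+377.7)/2 × 2 = 1094.5
  [3.75→5.75]: (377.7+189.4)/2 × 2 = 567.1
  [5.75→6.75]: (189.4+134.0)/2 × 1 = 161.7
  [6.75→8.25]: (134.0+79.8)/2 × 1.5 = 160.35
  Sum = 2737.375 ng/mL·hr
subcutaneous injection tail: 79.8/0.346 = 230.636; AUC_ev,0→∞ = 2737.375 + 230.636 = 2968.011 ng/mL·hr
F = (AUC_ev/D_ev)/(AUC_iv/D_iv) = (2968.011/12.5)/(1301.722/5) = 237.44088/260.3444 = 0.9120

F = 0.91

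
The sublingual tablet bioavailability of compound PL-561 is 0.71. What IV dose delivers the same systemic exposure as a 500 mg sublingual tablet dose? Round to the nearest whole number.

Systemic exposure from an extravascular dose = F × D_ev, so the equivalent IV dose is F × D_ev.
D_iv = F × D_ev = 0.71 × 500 = 355 mg

D_iv = 355 mg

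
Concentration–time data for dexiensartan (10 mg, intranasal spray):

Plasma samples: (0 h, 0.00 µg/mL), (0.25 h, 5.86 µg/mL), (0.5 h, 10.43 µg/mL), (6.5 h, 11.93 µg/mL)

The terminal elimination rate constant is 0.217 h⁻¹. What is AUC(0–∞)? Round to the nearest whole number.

Trapezoidal AUC_0→6.5:
  [0→0.25]: (0.00+5.86)/2 × 0.25 = 0.7325
  [0.25→0.5]: (5.86+10.43)/2 × 0.25 = 2.03625
  [0.5→6.5]: (10.43+11.93)/2 × 6 = 67.08
  Sum = 69.84875 µg/mL·h
Extrapolated tail: C_last / k_e = 11.93 / 0.217 = 54.977
AUC_0→∞ = 69.84875 + 54.977 = 124.82575 µg/mL·h

AUC = 125 µg/mL·h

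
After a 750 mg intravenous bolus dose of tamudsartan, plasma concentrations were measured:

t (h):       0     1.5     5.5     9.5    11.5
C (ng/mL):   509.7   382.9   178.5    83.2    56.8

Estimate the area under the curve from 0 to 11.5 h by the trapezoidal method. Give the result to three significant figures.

Trapezoidal AUC_0→11.5:
  [0→1.5]: (509.7+382.9)/2 × 1.5 = 669.45
  [1.5→5.5]: (382.9+178.5)/2 × 4 = 1122.8
  [5.5→9.5]: (178.5+83.2)/2 × 4 = 523.4
  [9.5→11.5]: (83.2+56.8)/2 × 2 = 140.0
  Sum = 2455.65 ng/mL·h

AUC = 2460 ng/mL·h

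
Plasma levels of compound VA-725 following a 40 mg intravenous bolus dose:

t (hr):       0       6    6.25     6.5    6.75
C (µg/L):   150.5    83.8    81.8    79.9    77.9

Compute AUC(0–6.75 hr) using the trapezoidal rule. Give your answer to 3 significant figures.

AUC = 764 µg/L·hr

Trapezoidal AUC_0→6.75:
  [0→6]: (150.5+83.8)/2 × 6 = 702.9
  [6→6.25]: (83.8+81.8)/2 × 0.25 = 20.7
  [6.25→6.5]: (81.8+79.9)/2 × 0.25 = 20.2125
  [6.5→6.75]: (79.9+77.9)/2 × 0.25 = 19.725
  Sum = 763.5375 µg/L·hr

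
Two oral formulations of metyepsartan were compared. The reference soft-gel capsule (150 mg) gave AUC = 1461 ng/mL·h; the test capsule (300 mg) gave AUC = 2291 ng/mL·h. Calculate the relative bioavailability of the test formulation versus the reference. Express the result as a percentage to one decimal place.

F_rel = (AUC_test/D_test) / (AUC_ref/D_ref)
      = (2291/300) / (1461/150)
      = 7.63667 / 9.74 = 0.7841 = 78.41%

F_rel = 78.4%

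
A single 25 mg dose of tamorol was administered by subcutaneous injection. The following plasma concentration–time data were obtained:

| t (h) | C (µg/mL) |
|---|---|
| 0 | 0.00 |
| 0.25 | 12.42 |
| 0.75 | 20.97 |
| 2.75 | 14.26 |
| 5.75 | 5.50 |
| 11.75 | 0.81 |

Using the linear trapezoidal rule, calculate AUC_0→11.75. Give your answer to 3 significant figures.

Trapezoidal AUC_0→11.75:
  [0→0.25]: (0.00+12.42)/2 × 0.25 = 1.5525
  [0.25→0.75]: (12.42+20.97)/2 × 0.5 = 8.3475
  [0.75→2.75]: (20.97+14.26)/2 × 2 = 35.23
  [2.75→5.75]: (14.26+5.50)/2 × 3 = 29.64
  [5.75→11.75]: (5.50+0.81)/2 × 6 = 18.93
  Sum = 93.7 µg/mL·h

AUC = 93.7 µg/mL·h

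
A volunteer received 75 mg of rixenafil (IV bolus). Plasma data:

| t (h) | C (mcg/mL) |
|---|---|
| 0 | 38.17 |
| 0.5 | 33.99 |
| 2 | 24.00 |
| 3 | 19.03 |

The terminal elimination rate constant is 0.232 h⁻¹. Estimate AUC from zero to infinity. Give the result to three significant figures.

AUC = 165 mcg/mL·h

Trapezoidal AUC_0→3:
  [0→0.5]: (38.17+33.99)/2 × 0.5 = 18.04
  [0.5→2]: (33.99+24.00)/2 × 1.5 = 43.4925
  [2→3]: (24.00+19.03)/2 × 1 = 21.515
  Sum = 83.0475 mcg/mL·h
Extrapolated tail: C_last / k_e = 19.03 / 0.232 = 82.026
AUC_0→∞ = 83.0475 + 82.026 = 165.0735 mcg/mL·h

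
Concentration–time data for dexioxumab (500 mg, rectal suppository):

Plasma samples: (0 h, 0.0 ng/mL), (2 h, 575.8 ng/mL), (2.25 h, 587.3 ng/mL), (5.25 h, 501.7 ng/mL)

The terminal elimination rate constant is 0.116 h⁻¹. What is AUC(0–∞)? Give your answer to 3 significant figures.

Trapezoidal AUC_0→5.25:
  [0→2]: (0.0+575.8)/2 × 2 = 575.8
  [2→2.25]: (575.8+587.3)/2 × 0.25 = 145.3875
  [2.25→5.25]: (587.3+501.7)/2 × 3 = 1633.5
  Sum = 2354.6875 ng/mL·h
Extrapolated tail: C_last / k_e = 501.7 / 0.116 = 4325.000
AUC_0→∞ = 2354.6875 + 4325.000 = 6679.6875 ng/mL·h

AUC = 6680 ng/mL·h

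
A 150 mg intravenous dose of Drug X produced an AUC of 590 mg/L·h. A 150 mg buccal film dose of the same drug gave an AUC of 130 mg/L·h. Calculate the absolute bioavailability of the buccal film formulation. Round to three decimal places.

F = (AUC_ev / D_ev) / (AUC_iv / D_iv)
  = (130/150) / (590/150)
  = 0.866667 / 3.93333 = 0.2203

F = 0.220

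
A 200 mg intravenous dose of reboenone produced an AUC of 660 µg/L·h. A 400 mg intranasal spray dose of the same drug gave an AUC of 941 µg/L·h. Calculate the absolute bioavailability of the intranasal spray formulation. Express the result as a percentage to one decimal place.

F = 71.3%

F = (AUC_ev / D_ev) / (AUC_iv / D_iv)
  = (941/400) / (660/200)
  = 2.3525 / 3.3 = 0.7129
  = 71.29%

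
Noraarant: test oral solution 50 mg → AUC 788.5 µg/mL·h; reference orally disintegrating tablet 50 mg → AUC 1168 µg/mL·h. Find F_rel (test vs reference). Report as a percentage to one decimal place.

F_rel = (AUC_test/D_test) / (AUC_ref/D_ref)
      = (788.5/50) / (1168/50)
      = 15.77 / 23.36 = 0.6751 = 67.51%

F_rel = 67.5%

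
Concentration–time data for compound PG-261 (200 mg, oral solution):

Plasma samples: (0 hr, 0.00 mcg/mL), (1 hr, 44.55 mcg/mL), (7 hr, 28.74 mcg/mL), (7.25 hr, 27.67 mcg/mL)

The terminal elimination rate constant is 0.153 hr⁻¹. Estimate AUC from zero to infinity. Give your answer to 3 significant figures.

AUC = 430 mcg/mL·hr

Trapezoidal AUC_0→7.25:
  [0→1]: (0.00+44.55)/2 × 1 = 22.275
  [1→7]: (44.55+28.74)/2 × 6 = 219.87
  [7→7.25]: (28.74+27.67)/2 × 0.25 = 7.05125
  Sum = 249.19625 mcg/mL·hr
Extrapolated tail: C_last / k_e = 27.67 / 0.153 = 180.850
AUC_0→∞ = 249.19625 + 180.850 = 430.04625 mcg/mL·hr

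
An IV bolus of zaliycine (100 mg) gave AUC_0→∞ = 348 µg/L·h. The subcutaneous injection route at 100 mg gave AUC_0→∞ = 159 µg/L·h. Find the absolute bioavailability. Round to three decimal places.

F = (AUC_ev / D_ev) / (AUC_iv / D_iv)
  = (159/100) / (348/100)
  = 1.59 / 3.48 = 0.4569

F = 0.457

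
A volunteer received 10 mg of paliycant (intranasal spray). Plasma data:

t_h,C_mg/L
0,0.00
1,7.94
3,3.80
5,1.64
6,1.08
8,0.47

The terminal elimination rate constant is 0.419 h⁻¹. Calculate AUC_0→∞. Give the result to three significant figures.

AUC = 25.2 mg/L·h

Trapezoidal AUC_0→8:
  [0→1]: (0.00+7.94)/2 × 1 = 3.97
  [1→3]: (7.94+3.80)/2 × 2 = 11.74
  [3→5]: (3.80+1.64)/2 × 2 = 5.44
  [5→6]: (1.64+1.08)/2 × 1 = 1.36
  [6→8]: (1.08+0.47)/2 × 2 = 1.55
  Sum = 24.06 mg/L·h
Extrapolated tail: C_last / k_e = 0.47 / 0.419 = 1.122
AUC_0→∞ = 24.06 + 1.122 = 25.182 mg/L·h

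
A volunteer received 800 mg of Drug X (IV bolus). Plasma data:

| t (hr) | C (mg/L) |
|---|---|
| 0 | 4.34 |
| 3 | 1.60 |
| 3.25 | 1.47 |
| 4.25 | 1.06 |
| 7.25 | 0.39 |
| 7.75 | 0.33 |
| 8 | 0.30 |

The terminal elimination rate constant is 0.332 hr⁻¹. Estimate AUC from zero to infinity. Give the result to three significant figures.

Trapezoidal AUC_0→8:
  [0→3]: (4.34+1.60)/2 × 3 = 8.91
  [3→3.25]: (1.60+1.47)/2 × 0.25 = 0.38375
  [3.25→4.25]: (1.47+1.06)/2 × 1 = 1.265
  [4.25→7.25]: (1.06+0.39)/2 × 3 = 2.175
  [7.25→7.75]: (0.39+0.33)/2 × 0.5 = 0.18
  [7.75→8]: (0.33+0.30)/2 × 0.25 = 0.07875
  Sum = 12.9925 mg/L·hr
Extrapolated tail: C_last / k_e = 0.30 / 0.332 = 0.904
AUC_0→∞ = 12.9925 + 0.904 = 13.8965 mg/L·hr

AUC = 13.9 mg/L·hr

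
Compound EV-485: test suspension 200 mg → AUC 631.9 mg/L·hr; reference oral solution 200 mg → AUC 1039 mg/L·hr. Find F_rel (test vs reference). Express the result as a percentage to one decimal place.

F_rel = (AUC_test/D_test) / (AUC_ref/D_ref)
      = (631.9/200) / (1039/200)
      = 3.1595 / 5.195 = 0.6082 = 60.82%

F_rel = 60.8%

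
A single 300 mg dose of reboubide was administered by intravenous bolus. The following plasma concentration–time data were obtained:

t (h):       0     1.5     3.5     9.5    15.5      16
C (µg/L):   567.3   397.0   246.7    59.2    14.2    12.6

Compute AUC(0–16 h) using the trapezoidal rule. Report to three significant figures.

AUC = 2510 µg/L·h

Trapezoidal AUC_0→16:
  [0→1.5]: (567.3+397.0)/2 × 1.5 = 723.225
  [1.5→3.5]: (397.0+246.7)/2 × 2 = 643.7
  [3.5→9.5]: (246.7+59.2)/2 × 6 = 917.7
  [9.5→15.5]: (59.2+14.2)/2 × 6 = 220.2
  [15.5→16]: (14.2+12.6)/2 × 0.5 = 6.7
  Sum = 2511.525 µg/L·h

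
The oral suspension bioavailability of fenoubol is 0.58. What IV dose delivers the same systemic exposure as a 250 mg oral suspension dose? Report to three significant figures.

Systemic exposure from an extravascular dose = F × D_ev, so the equivalent IV dose is F × D_ev.
D_iv = F × D_ev = 0.58 × 250 = 145 mg

D_iv = 145 mg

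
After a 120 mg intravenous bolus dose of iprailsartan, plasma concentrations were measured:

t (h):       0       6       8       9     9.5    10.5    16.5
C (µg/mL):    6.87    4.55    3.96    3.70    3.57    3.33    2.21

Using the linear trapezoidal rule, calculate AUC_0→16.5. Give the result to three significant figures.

AUC = 68.5 µg/mL·h

Trapezoidal AUC_0→16.5:
  [0→6]: (6.87+4.55)/2 × 6 = 34.26
  [6→8]: (4.55+3.96)/2 × 2 = 8.51
  [8→9]: (3.96+3.70)/2 × 1 = 3.83
  [9→9.5]: (3.70+3.57)/2 × 0.5 = 1.8175
  [9.5→10.5]: (3.57+3.33)/2 × 1 = 3.45
  [10.5→16.5]: (3.33+2.21)/2 × 6 = 16.62
  Sum = 68.4875 µg/mL·h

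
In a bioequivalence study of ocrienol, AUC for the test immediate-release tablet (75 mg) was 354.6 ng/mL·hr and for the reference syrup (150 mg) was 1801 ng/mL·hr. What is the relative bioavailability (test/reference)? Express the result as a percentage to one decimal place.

F_rel = 39.4%

F_rel = (AUC_test/D_test) / (AUC_ref/D_ref)
      = (354.6/75) / (1801/150)
      = 4.728 / 12.0067 = 0.3938 = 39.38%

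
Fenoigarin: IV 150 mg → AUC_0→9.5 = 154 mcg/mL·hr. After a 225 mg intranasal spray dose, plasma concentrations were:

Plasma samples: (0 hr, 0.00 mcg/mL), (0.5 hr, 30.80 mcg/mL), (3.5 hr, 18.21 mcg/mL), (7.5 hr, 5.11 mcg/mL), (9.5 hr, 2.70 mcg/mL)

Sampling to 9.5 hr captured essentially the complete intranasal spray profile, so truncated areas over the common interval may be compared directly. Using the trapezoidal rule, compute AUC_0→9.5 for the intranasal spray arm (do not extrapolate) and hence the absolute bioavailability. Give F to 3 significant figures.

Trapezoidal AUC_0→9.5 (intranasal spray):
  [0→0.5]: (0.00+30.80)/2 × 0.5 = 7.7
  [0.5→3.5]: (30.80+18.21)/2 × 3 = 73.515
  [3.5→7.5]: (18.21+5.11)/2 × 4 = 46.64
  [7.5→9.5]: (5.11+2.70)/2 × 2 = 7.81
  Sum = 135.665 mcg/mL·hr
F = (AUC_ev/D_ev)/(AUC_iv/D_iv) = (135.665/225)/(154/150) = 0.602956/1.02667 = 0.5873

F = 0.587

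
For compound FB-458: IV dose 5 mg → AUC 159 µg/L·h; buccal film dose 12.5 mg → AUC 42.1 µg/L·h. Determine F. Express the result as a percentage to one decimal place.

F = 10.6%

F = (AUC_ev / D_ev) / (AUC_iv / D_iv)
  = (42.1/12.5) / (159/5)
  = 3.368 / 31.8 = 0.1059
  = 10.59%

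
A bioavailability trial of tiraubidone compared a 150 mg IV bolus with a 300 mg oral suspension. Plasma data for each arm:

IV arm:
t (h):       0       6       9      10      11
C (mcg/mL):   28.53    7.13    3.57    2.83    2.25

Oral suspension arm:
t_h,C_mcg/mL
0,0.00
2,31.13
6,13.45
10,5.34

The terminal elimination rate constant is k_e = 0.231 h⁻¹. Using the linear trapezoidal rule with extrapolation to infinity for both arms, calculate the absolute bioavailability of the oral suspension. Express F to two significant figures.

Trapezoidal AUC_0→11 (IV):
  [0→6]: (28.53+7.13)/2 × 6 = 106.98
  [6→9]: (7.13+3.57)/2 × 3 = 16.05
  [9→10]: (3.57+2.83)/2 × 1 = 3.2
  [10→11]: (2.83+2.25)/2 × 1 = 2.54
  Sum = 128.77 mcg/mL·h
IV tail: 2.25/0.231 = 9.740; AUC_iv,0→∞ = 128.77 + 9.740 = 138.51 mcg/mL·h
Trapezoidal AUC_0→10 (oral suspension):
  [0→2]: (0.00+31.13)/2 × 2 = 31.13
  [2→6]: (31.13+13.45)/2 × 4 = 89.16
  [6→10]: (13.45+5.34)/2 × 4 = 37.58
  Sum = 157.87 mcg/mL·h
oral suspension tail: 5.34/0.231 = 23.117; AUC_ev,0→∞ = 157.87 + 23.117 = 180.987 mcg/mL·h
F = (AUC_ev/D_ev)/(AUC_iv/D_iv) = (180.987/300)/(138.51/150) = 0.60329/0.9234 = 0.6533

F = 0.65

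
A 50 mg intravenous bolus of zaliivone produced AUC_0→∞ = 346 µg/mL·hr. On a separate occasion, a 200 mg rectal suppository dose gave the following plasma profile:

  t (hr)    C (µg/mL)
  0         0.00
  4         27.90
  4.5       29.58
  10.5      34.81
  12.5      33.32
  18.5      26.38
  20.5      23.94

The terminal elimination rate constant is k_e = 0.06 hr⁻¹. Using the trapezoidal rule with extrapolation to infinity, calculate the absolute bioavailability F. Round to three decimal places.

Trapezoidal AUC_0→20.5 (rectal suppository):
  [0→4]: (0.00+27.90)/2 × 4 = 55.8
  [4→4.5]: (27.90+29.58)/2 × 0.5 = 14.37
  [4.5→10.5]: (29.58+34.81)/2 × 6 = 193.17
  [10.5→12.5]: (34.81+33.32)/2 × 2 = 68.13
  [12.5→18.5]: (33.32+26.38)/2 × 6 = 179.1
  [18.5→20.5]: (26.38+23.94)/2 × 2 = 50.32
  Sum = 560.89 µg/mL·hr
Tail: C_last/k_e = 23.94/0.06 = 399.000
AUC_0→∞ (rectal suppository) = 560.89 + 399.000 = 959.89 µg/mL·hr
F = (AUC_ev/D_ev)/(AUC_iv/D_iv) = (959.89/200)/(346/50) = 4.79945/6.92 = 0.6936

F = 0.694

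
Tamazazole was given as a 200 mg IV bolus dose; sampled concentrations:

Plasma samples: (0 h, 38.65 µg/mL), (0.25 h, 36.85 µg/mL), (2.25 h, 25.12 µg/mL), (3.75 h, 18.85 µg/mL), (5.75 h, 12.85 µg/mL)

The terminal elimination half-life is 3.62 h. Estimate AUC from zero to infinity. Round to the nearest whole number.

Trapezoidal AUC_0→5.75:
  [0→0.25]: (38.65+36.85)/2 × 0.25 = 9.4375
  [0.25→2.25]: (36.85+25.12)/2 × 2 = 61.97
  [2.25→3.75]: (25.12+18.85)/2 × 1.5 = 32.9775
  [3.75→5.75]: (18.85+12.85)/2 × 2 = 31.7
  Sum = 136.085 µg/mL·h
k_e = ln2 / t½ = 0.693147 / 3.62 = 0.1915 h^-1
Extrapolated tail: C_last / k_e = 12.85 / 0.1915 = 67.102
AUC_0→∞ = 136.085 + 67.102 = 203.187 µg/mL·h

AUC = 203 µg/mL·h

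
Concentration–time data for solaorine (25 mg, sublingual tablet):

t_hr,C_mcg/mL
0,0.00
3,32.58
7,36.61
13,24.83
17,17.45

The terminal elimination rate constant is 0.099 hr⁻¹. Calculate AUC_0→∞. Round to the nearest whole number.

AUC = 632 mcg/mL·hr

Trapezoidal AUC_0→17:
  [0→3]: (0.00+32.58)/2 × 3 = 48.87
  [3→7]: (32.58+36.61)/2 × 4 = 138.38
  [7→13]: (36.61+24.83)/2 × 6 = 184.32
  [13→17]: (24.83+17.45)/2 × 4 = 84.56
  Sum = 456.13 mcg/mL·hr
Extrapolated tail: C_last / k_e = 17.45 / 0.099 = 176.263
AUC_0→∞ = 456.13 + 176.263 = 632.393 mcg/mL·hr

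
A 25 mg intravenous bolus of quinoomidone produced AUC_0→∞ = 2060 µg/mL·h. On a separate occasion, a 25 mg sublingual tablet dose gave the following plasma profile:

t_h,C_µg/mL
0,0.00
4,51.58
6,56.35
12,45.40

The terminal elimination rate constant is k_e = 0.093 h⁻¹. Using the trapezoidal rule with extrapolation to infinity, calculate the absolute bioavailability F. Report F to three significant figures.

F = 0.488

Trapezoidal AUC_0→12 (sublingual tablet):
  [0→4]: (0.00+51.58)/2 × 4 = 103.16
  [4→6]: (51.58+56.35)/2 × 2 = 107.93
  [6→12]: (56.35+45.40)/2 × 6 = 305.25
  Sum = 516.34 µg/mL·h
Tail: C_last/k_e = 45.40/0.093 = 488.172
AUC_0→∞ (sublingual tablet) = 516.34 + 488.172 = 1004.512 µg/mL·h
F = (AUC_ev/D_ev)/(AUC_iv/D_iv) = (1004.512/25)/(2060/25) = 40.18048/82.4 = 0.4876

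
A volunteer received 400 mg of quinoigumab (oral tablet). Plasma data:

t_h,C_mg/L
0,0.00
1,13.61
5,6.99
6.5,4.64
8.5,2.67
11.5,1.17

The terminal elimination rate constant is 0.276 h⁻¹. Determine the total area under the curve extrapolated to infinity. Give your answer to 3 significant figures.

Trapezoidal AUC_0→11.5:
  [0→1]: (0.00+13.61)/2 × 1 = 6.805
  [1→5]: (13.61+6.99)/2 × 4 = 41.2
  [5→6.5]: (6.99+4.64)/2 × 1.5 = 8.7225
  [6.5→8.5]: (4.64+2.67)/2 × 2 = 7.31
  [8.5→11.5]: (2.67+1.17)/2 × 3 = 5.76
  Sum = 69.7975 mg/L·h
Extrapolated tail: C_last / k_e = 1.17 / 0.276 = 4.239
AUC_0→∞ = 69.7975 + 4.239 = 74.0365 mg/L·h

AUC = 74.0 mg/L·h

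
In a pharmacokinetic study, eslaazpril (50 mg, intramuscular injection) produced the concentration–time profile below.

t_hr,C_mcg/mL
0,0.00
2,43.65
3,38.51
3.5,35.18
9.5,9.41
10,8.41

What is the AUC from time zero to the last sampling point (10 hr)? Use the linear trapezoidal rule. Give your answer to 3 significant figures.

AUC = 241 mcg/mL·hr

Trapezoidal AUC_0→10:
  [0→2]: (0.00+43.65)/2 × 2 = 43.65
  [2→3]: (43.65+38.51)/2 × 1 = 41.08
  [3→3.5]: (38.51+35.18)/2 × 0.5 = 18.4225
  [3.5→9.5]: (35.18+9.41)/2 × 6 = 133.77
  [9.5→10]: (9.41+8.41)/2 × 0.5 = 4.455
  Sum = 241.3775 mcg/mL·hr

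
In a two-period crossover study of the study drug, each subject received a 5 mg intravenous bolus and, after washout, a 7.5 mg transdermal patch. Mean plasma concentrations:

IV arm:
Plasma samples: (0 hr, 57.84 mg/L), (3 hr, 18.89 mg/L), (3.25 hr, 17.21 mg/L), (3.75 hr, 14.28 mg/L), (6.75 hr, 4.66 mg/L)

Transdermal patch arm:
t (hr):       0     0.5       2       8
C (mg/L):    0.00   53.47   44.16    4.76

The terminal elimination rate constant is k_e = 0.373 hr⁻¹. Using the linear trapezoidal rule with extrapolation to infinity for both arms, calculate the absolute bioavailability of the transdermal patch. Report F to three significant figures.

F = 0.974

Trapezoidal AUC_0→6.75 (IV):
  [0→3]: (57.84+18.89)/2 × 3 = 115.095
  [3→3.25]: (18.89+17.21)/2 × 0.25 = 4.5125
  [3.25→3.75]: (17.21+14.28)/2 × 0.5 = 7.8725
  [3.75→6.75]: (14.28+4.66)/2 × 3 = 28.41
  Sum = 155.89 mg/L·hr
IV tail: 4.66/0.373 = 12.493; AUC_iv,0→∞ = 155.89 + 12.493 = 168.383 mg/L·hr
Trapezoidal AUC_0→8 (transdermal patch):
  [0→0.5]: (0.00+53.47)/2 × 0.5 = 13.3675
  [0.5→2]: (53.47+44.16)/2 × 1.5 = 73.2225
  [2→8]: (44.16+4.76)/2 × 6 = 146.76
  Sum = 233.35 mg/L·hr
transdermal patch tail: 4.76/0.373 = 12.761; AUC_ev,0→∞ = 233.35 + 12.761 = 246.111 mg/L·hr
F = (AUC_ev/D_ev)/(AUC_iv/D_iv) = (246.111/7.5)/(168.383/5) = 32.8148/33.6766 = 0.9744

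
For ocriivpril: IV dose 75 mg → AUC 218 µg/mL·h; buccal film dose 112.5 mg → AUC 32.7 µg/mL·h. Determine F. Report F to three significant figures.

F = (AUC_ev / D_ev) / (AUC_iv / D_iv)
  = (32.7/112.5) / (218/75)
  = 0.290667 / 2.90667 = 0.1000

F = 0.100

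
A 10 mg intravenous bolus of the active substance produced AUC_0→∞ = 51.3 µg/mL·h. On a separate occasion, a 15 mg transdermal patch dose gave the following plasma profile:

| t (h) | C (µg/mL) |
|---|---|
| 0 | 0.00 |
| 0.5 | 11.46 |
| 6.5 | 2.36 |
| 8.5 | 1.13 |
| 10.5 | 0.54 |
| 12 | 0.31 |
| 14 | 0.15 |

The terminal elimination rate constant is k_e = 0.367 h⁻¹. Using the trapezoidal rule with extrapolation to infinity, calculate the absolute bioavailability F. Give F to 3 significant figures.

Trapezoidal AUC_0→14 (transdermal patch):
  [0→0.5]: (0.00+11.46)/2 × 0.5 = 2.865
  [0.5→6.5]: (11.46+2.36)/2 × 6 = 41.46
  [6.5→8.5]: (2.36+1.13)/2 × 2 = 3.49
  [8.5→10.5]: (1.13+0.54)/2 × 2 = 1.67
  [10.5→12]: (0.54+0.31)/2 × 1.5 = 0.6375
  [12→14]: (0.31+0.15)/2 × 2 = 0.46
  Sum = 50.5825 µg/mL·h
Tail: C_last/k_e = 0.15/0.367 = 0.409
AUC_0→∞ (transdermal patch) = 50.5825 + 0.409 = 50.9915 µg/mL·h
F = (AUC_ev/D_ev)/(AUC_iv/D_iv) = (50.9915/15)/(51.3/10) = 3.39943/5.13 = 0.6627

F = 0.663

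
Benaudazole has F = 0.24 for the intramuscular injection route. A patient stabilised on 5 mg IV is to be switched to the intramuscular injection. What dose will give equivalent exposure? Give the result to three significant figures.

D_intramuscular = 20.8 mg

For equal systemic exposure: F × D_ev = D_iv
D_ev = D_iv / F = 5 / 0.24 = 20.8333 mg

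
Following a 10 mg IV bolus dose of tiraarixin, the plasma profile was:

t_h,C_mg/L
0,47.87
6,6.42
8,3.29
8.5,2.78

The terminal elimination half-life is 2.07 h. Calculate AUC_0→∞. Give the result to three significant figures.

Trapezoidal AUC_0→8.5:
  [0→6]: (47.87+6.42)/2 × 6 = 162.87
  [6→8]: (6.42+3.29)/2 × 2 = 9.71
  [8→8.5]: (3.29+2.78)/2 × 0.5 = 1.5175
  Sum = 174.0975 mg/L·h
k_e = ln2 / t½ = 0.693147 / 2.07 = 0.3349 h^-1
Extrapolated tail: C_last / k_e = 2.78 / 0.3349 = 8.301
AUC_0→∞ = 174.0975 + 8.301 = 182.3985 mg/L·h

AUC = 182 mg/L·h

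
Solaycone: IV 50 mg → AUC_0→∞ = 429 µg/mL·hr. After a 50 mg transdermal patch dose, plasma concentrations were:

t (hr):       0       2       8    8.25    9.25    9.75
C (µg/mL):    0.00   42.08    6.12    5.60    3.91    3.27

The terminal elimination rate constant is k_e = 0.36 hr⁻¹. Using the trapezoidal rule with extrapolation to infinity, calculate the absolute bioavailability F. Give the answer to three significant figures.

F = 0.475

Trapezoidal AUC_0→9.75 (transdermal patch):
  [0→2]: (0.00+42.08)/2 × 2 = 42.08
  [2→8]: (42.08+6.12)/2 × 6 = 144.6
  [8→8.25]: (6.12+5.60)/2 × 0.25 = 1.465
  [8.25→9.25]: (5.60+3.91)/2 × 1 = 4.755
  [9.25→9.75]: (3.91+3.27)/2 × 0.5 = 1.795
  Sum = 194.695 µg/mL·hr
Tail: C_last/k_e = 3.27/0.36 = 9.083
AUC_0→∞ (transdermal patch) = 194.695 + 9.083 = 203.778 µg/mL·hr
F = (AUC_ev/D_ev)/(AUC_iv/D_iv) = (203.778/50)/(429/50) = 4.07556/8.58 = 0.4750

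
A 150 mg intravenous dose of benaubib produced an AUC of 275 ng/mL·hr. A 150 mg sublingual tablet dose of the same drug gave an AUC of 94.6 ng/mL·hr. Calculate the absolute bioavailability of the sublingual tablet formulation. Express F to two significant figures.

F = (AUC_ev / D_ev) / (AUC_iv / D_iv)
  = (94.6/150) / (275/150)
  = 0.630667 / 1.83333 = 0.3440

F = 0.34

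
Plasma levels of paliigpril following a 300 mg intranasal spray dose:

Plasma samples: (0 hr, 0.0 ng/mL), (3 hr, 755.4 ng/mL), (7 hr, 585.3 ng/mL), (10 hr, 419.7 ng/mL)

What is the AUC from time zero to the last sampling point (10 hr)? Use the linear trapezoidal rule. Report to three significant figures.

Trapezoidal AUC_0→10:
  [0→3]: (0.0+755.4)/2 × 3 = 1133.1
  [3→7]: (755.4+585.3)/2 × 4 = 2681.4
  [7→10]: (585.3+419.7)/2 × 3 = 1507.5
  Sum = 5322.0 ng/mL·hr

AUC = 5320 ng/mL·hr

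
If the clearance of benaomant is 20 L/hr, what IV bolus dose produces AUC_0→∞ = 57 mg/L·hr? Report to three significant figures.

Dose_iv = CL × AUC_0→∞
     = 20 × 57 = 1140 mg

Dose = 1140 mg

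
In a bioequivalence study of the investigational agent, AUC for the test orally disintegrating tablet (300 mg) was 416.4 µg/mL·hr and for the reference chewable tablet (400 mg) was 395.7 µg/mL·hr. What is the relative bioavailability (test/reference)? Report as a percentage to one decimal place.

F_rel = 140.3%

F_rel = (AUC_test/D_test) / (AUC_ref/D_ref)
      = (416.4/300) / (395.7/400)
      = 1.388 / 0.98925 = 1.4031 = 140.31%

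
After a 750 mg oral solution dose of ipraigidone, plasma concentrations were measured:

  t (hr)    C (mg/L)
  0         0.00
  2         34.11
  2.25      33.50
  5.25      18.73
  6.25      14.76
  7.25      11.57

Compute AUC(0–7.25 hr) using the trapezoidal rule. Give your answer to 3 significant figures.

Trapezoidal AUC_0→7.25:
  [0→2]: (0.00+34.11)/2 × 2 = 34.11
  [2→2.25]: (34.11+33.50)/2 × 0.25 = 8.45125
  [2.25→5.25]: (33.50+18.73)/2 × 3 = 78.345
  [5.25→6.25]: (18.73+14.76)/2 × 1 = 16.745
  [6.25→7.25]: (14.76+11.57)/2 × 1 = 13.165
  Sum = 150.81625 mg/L·hr

AUC = 151 mg/L·hr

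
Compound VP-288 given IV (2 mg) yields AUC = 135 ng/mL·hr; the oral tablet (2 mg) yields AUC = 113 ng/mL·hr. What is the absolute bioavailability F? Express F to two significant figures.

F = 0.84

F = (AUC_ev / D_ev) / (AUC_iv / D_iv)
  = (113/2) / (135/2)
  = 56.5 / 67.5 = 0.8370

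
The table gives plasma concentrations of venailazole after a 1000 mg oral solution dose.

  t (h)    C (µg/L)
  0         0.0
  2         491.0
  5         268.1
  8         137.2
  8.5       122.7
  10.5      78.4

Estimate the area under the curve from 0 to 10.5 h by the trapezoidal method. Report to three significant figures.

Trapezoidal AUC_0→10.5:
  [0→2]: (0.0+491.0)/2 × 2 = 491.0
  [2→5]: (491.0+268.1)/2 × 3 = 1138.65
  [5→8]: (268.1+137.2)/2 × 3 = 607.95
  [8→8.5]: (137.2+122.7)/2 × 0.5 = 64.975
  [8.5→10.5]: (122.7+78.4)/2 × 2 = 201.1
  Sum = 2503.675 µg/L·h

AUC = 2500 µg/L·h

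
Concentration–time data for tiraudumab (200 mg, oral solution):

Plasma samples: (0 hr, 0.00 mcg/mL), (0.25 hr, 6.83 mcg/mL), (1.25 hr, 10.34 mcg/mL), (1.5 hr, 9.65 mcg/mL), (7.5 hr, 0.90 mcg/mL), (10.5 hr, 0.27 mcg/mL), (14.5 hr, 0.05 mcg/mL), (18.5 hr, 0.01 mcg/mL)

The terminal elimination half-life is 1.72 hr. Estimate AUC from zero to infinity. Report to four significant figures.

Trapezoidal AUC_0→18.5:
  [0→0.25]: (0.00+6.83)/2 × 0.25 = 0.85375
  [0.25→1.25]: (6.83+10.34)/2 × 1 = 8.585
  [1.25→1.5]: (10.34+9.65)/2 × 0.25 = 2.49875
  [1.5→7.5]: (9.65+0.90)/2 × 6 = 31.65
  [7.5→10.5]: (0.90+0.27)/2 × 3 = 1.755
  [10.5→14.5]: (0.27+0.05)/2 × 4 = 0.64
  [14.5→18.5]: (0.05+0.01)/2 × 4 = 0.12
  Sum = 46.1025 mcg/mL·hr
k_e = ln2 / t½ = 0.693147 / 1.72 = 0.4030 hr^-1
Extrapolated tail: C_last / k_e = 0.01 / 0.403 = 0.025
AUC_0→∞ = 46.1025 + 0.025 = 46.1275 mcg/mL·hr

AUC = 46.13 mcg/mL·hr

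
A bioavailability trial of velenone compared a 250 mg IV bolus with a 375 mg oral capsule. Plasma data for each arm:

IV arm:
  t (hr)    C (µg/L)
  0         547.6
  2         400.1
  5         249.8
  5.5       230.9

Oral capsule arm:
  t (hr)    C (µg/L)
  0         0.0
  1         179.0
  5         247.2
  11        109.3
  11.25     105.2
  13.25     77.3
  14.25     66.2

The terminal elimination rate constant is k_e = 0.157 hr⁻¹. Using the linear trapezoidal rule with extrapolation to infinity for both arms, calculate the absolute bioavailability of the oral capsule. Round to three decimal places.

F = 0.515

Trapezoidal AUC_0→5.5 (IV):
  [0→2]: (547.6+400.1)/2 × 2 = 947.7
  [2→5]: (400.1+249.8)/2 × 3 = 974.85
  [5→5.5]: (249.8+230.9)/2 × 0.5 = 120.175
  Sum = 2042.725 µg/L·hr
IV tail: 230.9/0.157 = 1470.701; AUC_iv,0→∞ = 2042.725 + 1470.701 = 3513.426 µg/L·hr
Trapezoidal AUC_0→14.25 (oral capsule):
  [0→1]: (0.0+179.0)/2 × 1 = 89.5
  [1→5]: (179.0+247.2)/2 × 4 = 852.4
  [5→11]: (247.2+109.3)/2 × 6 = 1069.5
  [11→11.25]: (109.3+105.2)/2 × 0.25 = 26.8125
  [11.25→13.25]: (105.2+77.3)/2 × 2 = 182.5
  [13.25→14.25]: (77.3+66.2)/2 × 1 = 71.75
  Sum = 2292.4625 µg/L·hr
oral capsule tail: 66.2/0.157 = 421.656; AUC_ev,0→∞ = 2292.4625 + 421.656 = 2714.1185 µg/L·hr
F = (AUC_ev/D_ev)/(AUC_iv/D_iv) = (2714.1185/375)/(3513.426/250) = 7.23765/14.053704 = 0.5150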